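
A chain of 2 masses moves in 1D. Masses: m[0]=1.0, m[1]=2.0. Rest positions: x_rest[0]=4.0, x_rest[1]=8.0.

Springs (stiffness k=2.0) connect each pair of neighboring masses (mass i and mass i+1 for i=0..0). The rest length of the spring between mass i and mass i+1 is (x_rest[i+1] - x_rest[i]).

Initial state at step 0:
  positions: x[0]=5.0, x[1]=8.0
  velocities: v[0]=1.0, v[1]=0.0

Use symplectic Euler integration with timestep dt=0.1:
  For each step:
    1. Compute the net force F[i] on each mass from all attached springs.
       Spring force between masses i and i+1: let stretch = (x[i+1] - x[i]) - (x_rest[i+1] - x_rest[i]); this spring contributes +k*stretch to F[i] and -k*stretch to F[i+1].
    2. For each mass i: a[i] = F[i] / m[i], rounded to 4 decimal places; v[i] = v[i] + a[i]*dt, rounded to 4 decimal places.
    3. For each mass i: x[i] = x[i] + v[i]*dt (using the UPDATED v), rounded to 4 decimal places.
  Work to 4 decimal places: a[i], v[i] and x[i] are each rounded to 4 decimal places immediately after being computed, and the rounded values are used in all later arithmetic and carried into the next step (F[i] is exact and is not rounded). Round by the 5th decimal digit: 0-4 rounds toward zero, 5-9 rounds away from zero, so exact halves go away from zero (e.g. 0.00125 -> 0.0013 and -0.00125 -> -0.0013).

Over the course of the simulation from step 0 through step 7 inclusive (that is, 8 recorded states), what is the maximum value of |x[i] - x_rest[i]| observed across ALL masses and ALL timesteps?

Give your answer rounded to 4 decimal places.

Step 0: x=[5.0000 8.0000] v=[1.0000 0.0000]
Step 1: x=[5.0800 8.0100] v=[0.8000 0.1000]
Step 2: x=[5.1386 8.0307] v=[0.5860 0.2070]
Step 3: x=[5.1750 8.0625] v=[0.3644 0.3178]
Step 4: x=[5.1892 8.1054] v=[0.1419 0.4291]
Step 5: x=[5.1817 8.1592] v=[-0.0749 0.5375]
Step 6: x=[5.1538 8.2232] v=[-0.2794 0.6398]
Step 7: x=[5.1073 8.2965] v=[-0.4655 0.7329]
Max displacement = 1.1892

Answer: 1.1892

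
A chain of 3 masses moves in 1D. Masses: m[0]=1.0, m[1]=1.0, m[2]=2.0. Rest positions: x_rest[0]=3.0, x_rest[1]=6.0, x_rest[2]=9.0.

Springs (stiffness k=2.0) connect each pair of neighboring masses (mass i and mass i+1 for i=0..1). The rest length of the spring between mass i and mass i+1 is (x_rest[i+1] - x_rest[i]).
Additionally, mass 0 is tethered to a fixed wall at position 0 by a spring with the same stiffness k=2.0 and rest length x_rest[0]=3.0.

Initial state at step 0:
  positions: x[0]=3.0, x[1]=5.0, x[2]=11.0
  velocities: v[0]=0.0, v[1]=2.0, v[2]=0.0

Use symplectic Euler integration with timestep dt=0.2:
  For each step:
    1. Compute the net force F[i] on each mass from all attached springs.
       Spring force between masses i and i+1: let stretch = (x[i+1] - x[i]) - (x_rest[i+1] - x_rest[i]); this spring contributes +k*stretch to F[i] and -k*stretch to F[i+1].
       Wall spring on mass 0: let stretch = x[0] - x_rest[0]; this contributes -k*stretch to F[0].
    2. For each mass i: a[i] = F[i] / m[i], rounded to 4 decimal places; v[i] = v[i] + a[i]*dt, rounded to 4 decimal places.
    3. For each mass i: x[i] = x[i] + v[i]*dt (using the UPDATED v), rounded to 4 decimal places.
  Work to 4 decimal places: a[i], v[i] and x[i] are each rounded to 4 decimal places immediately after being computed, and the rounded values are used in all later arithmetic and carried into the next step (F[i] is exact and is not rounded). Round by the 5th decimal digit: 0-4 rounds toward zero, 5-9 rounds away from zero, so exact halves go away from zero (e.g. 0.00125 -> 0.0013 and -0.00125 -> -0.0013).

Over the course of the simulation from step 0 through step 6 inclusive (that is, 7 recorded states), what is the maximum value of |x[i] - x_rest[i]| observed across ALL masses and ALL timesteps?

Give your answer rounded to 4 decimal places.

Answer: 2.9782

Derivation:
Step 0: x=[3.0000 5.0000 11.0000] v=[0.0000 2.0000 0.0000]
Step 1: x=[2.9200 5.7200 10.8800] v=[-0.4000 3.6000 -0.6000]
Step 2: x=[2.8304 6.6288 10.6736] v=[-0.4480 4.5440 -1.0320]
Step 3: x=[2.8182 7.5573 10.4254] v=[-0.0608 4.6426 -1.2410]
Step 4: x=[2.9597 8.3361 10.1825] v=[0.7076 3.8942 -1.2146]
Step 5: x=[3.2946 8.8325 9.9857] v=[1.6743 2.4822 -0.9839]
Step 6: x=[3.8089 8.9782 9.8628] v=[2.5716 0.7283 -0.6145]
Max displacement = 2.9782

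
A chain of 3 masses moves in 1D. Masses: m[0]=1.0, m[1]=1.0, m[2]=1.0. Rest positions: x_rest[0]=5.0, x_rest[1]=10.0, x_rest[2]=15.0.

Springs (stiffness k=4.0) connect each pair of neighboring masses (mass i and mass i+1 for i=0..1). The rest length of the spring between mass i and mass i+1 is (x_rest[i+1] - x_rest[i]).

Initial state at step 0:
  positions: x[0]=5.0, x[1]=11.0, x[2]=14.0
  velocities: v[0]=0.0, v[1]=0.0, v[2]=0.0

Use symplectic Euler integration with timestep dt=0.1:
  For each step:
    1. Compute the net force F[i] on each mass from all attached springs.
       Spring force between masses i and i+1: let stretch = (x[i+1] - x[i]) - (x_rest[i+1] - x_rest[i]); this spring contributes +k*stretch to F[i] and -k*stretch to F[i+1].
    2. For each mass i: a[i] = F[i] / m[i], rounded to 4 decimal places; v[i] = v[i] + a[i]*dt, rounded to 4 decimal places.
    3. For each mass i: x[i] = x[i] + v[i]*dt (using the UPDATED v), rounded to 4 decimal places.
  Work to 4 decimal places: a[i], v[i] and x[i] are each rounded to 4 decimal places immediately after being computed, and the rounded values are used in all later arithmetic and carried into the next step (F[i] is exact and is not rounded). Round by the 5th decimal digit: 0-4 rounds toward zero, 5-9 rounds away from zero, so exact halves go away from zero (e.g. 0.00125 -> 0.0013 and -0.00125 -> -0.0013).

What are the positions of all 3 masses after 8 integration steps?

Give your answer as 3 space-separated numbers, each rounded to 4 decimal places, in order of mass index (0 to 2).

Step 0: x=[5.0000 11.0000 14.0000] v=[0.0000 0.0000 0.0000]
Step 1: x=[5.0400 10.8800 14.0800] v=[0.4000 -1.2000 0.8000]
Step 2: x=[5.1136 10.6544 14.2320] v=[0.7360 -2.2560 1.5200]
Step 3: x=[5.2088 10.3503 14.4409] v=[0.9523 -3.0413 2.0890]
Step 4: x=[5.3097 10.0041 14.6862] v=[1.0089 -3.4617 2.4528]
Step 5: x=[5.3984 9.6574 14.9442] v=[0.8867 -3.4666 2.5800]
Step 6: x=[5.4574 9.3519 15.1907] v=[0.5903 -3.0555 2.4653]
Step 7: x=[5.4722 9.1241 15.4037] v=[0.1481 -2.2778 2.1298]
Step 8: x=[5.4331 9.0014 15.5655] v=[-0.3911 -1.2267 1.6180]

Answer: 5.4331 9.0014 15.5655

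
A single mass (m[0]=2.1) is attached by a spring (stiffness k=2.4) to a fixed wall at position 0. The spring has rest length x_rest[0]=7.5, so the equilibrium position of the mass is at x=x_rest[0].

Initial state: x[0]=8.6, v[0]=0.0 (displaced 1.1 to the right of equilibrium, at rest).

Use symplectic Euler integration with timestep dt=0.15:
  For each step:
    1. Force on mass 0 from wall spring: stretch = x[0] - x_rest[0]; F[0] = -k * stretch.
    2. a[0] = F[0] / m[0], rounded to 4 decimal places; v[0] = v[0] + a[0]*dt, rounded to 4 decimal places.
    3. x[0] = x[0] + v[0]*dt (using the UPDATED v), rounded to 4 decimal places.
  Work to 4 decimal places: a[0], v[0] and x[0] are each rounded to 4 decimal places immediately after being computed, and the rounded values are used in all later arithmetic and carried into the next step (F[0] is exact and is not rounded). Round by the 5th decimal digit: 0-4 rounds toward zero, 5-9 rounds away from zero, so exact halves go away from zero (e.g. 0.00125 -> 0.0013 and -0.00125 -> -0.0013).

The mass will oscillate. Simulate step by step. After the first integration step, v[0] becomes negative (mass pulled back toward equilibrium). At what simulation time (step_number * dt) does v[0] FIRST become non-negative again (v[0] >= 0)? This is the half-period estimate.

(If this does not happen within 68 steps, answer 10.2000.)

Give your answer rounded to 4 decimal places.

Answer: 3.0000

Derivation:
Step 0: x=[8.6000] v=[0.0000]
Step 1: x=[8.5717] v=[-0.1886]
Step 2: x=[8.5159] v=[-0.3723]
Step 3: x=[8.4339] v=[-0.5465]
Step 4: x=[8.3279] v=[-0.7066]
Step 5: x=[8.2006] v=[-0.8485]
Step 6: x=[8.0553] v=[-0.9686]
Step 7: x=[7.8957] v=[-1.0638]
Step 8: x=[7.7260] v=[-1.1316]
Step 9: x=[7.5505] v=[-1.1703]
Step 10: x=[7.3737] v=[-1.1790]
Step 11: x=[7.2001] v=[-1.1574]
Step 12: x=[7.0342] v=[-1.1060]
Step 13: x=[6.8803] v=[-1.0262]
Step 14: x=[6.7423] v=[-0.9200]
Step 15: x=[6.6238] v=[-0.7901]
Step 16: x=[6.5278] v=[-0.6399]
Step 17: x=[6.4568] v=[-0.4732]
Step 18: x=[6.4126] v=[-0.2944]
Step 19: x=[6.3964] v=[-0.1080]
Step 20: x=[6.4086] v=[0.0812]
First v>=0 after going negative at step 20, time=3.0000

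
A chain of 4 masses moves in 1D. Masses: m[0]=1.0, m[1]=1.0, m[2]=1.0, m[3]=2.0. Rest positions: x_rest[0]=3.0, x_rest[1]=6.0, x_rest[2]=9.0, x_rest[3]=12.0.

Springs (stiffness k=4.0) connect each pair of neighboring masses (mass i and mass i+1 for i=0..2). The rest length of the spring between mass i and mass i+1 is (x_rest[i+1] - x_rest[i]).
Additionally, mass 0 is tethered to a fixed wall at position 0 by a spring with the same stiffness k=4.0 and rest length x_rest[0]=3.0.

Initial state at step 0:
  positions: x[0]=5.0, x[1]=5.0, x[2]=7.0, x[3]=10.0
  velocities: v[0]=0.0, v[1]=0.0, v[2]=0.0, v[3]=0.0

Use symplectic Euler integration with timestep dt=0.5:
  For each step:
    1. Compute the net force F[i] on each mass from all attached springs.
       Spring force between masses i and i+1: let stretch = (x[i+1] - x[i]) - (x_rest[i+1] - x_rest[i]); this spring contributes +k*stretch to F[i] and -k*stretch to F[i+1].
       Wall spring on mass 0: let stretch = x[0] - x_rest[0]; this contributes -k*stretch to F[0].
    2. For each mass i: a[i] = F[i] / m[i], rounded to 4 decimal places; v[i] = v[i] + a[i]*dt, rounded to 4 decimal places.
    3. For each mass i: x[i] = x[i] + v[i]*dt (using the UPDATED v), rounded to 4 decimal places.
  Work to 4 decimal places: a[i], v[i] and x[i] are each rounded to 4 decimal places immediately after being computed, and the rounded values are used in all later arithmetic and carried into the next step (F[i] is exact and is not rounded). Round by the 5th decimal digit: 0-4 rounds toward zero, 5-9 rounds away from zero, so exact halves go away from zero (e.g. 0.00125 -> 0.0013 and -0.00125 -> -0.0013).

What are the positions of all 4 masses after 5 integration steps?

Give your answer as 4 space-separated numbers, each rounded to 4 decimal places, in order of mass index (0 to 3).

Answer: 2.5000 5.2500 12.1250 11.0625

Derivation:
Step 0: x=[5.0000 5.0000 7.0000 10.0000] v=[0.0000 0.0000 0.0000 0.0000]
Step 1: x=[0.0000 7.0000 8.0000 10.0000] v=[-10.0000 4.0000 2.0000 0.0000]
Step 2: x=[2.0000 3.0000 10.0000 10.5000] v=[4.0000 -8.0000 4.0000 1.0000]
Step 3: x=[3.0000 5.0000 5.5000 12.2500] v=[2.0000 4.0000 -9.0000 3.5000]
Step 4: x=[3.0000 5.5000 7.2500 12.1250] v=[0.0000 1.0000 3.5000 -0.2500]
Step 5: x=[2.5000 5.2500 12.1250 11.0625] v=[-1.0000 -0.5000 9.7500 -2.1250]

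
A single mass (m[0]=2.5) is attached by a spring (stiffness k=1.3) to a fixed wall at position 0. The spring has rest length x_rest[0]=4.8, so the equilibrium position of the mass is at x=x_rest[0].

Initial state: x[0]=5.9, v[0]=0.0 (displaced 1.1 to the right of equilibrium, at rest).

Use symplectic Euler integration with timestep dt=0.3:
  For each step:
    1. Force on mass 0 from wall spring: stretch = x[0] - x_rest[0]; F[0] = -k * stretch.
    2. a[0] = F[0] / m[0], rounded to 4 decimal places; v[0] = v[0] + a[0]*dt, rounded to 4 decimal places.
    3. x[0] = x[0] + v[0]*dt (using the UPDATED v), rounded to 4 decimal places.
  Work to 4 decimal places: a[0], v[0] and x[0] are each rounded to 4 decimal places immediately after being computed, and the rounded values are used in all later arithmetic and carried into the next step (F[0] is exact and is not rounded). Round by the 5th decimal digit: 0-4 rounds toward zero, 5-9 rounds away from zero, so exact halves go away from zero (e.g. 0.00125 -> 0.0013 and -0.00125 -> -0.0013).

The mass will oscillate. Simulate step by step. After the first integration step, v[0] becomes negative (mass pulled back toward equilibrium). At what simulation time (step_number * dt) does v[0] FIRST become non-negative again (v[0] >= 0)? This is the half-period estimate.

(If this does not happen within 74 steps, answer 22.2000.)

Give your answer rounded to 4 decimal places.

Step 0: x=[5.9000] v=[0.0000]
Step 1: x=[5.8485] v=[-0.1716]
Step 2: x=[5.7479] v=[-0.3352]
Step 3: x=[5.6030] v=[-0.4831]
Step 4: x=[5.4205] v=[-0.6084]
Step 5: x=[5.2089] v=[-0.7052]
Step 6: x=[4.9782] v=[-0.7690]
Step 7: x=[4.7392] v=[-0.7968]
Step 8: x=[4.5030] v=[-0.7873]
Step 9: x=[4.2807] v=[-0.7410]
Step 10: x=[4.0827] v=[-0.6600]
Step 11: x=[3.9183] v=[-0.5481]
Step 12: x=[3.7951] v=[-0.4106]
Step 13: x=[3.7189] v=[-0.2539]
Step 14: x=[3.6933] v=[-0.0852]
Step 15: x=[3.7196] v=[0.0875]
First v>=0 after going negative at step 15, time=4.5000

Answer: 4.5000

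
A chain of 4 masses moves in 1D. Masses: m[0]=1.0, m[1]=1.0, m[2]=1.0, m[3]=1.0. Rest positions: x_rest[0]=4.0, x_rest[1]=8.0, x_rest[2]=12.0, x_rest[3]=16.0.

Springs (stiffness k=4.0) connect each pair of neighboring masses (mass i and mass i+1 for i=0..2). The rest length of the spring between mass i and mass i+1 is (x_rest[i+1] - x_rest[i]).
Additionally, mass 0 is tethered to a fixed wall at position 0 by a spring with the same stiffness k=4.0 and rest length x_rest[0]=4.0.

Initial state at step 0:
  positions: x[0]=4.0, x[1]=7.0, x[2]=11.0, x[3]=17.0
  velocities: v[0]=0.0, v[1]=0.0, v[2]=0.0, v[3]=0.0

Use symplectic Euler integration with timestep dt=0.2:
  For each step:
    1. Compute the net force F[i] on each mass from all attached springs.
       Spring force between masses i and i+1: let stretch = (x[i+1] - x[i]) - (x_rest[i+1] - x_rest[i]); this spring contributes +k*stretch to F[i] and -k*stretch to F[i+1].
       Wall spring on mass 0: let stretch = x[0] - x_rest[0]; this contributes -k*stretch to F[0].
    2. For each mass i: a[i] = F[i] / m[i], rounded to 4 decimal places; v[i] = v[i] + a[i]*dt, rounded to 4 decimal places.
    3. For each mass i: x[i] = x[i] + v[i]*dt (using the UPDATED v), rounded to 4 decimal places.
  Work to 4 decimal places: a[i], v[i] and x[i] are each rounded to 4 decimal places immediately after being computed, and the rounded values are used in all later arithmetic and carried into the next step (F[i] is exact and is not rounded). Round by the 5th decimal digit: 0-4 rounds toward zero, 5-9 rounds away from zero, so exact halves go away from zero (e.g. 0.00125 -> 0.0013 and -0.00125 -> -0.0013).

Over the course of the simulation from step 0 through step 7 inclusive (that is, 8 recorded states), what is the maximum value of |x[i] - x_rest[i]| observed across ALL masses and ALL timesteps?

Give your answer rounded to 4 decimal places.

Step 0: x=[4.0000 7.0000 11.0000 17.0000] v=[0.0000 0.0000 0.0000 0.0000]
Step 1: x=[3.8400 7.1600 11.3200 16.6800] v=[-0.8000 0.8000 1.6000 -1.6000]
Step 2: x=[3.5968 7.4544 11.8320 16.1424] v=[-1.2160 1.4720 2.5600 -2.6880]
Step 3: x=[3.3953 7.8320 12.3332 15.5551] v=[-1.0074 1.8880 2.5062 -2.9363]
Step 4: x=[3.3604 8.2199 12.6298 15.0923] v=[-0.1743 1.9396 1.4828 -2.3138]
Step 5: x=[3.5654 8.5359 12.6148 14.8755] v=[1.0250 1.5799 -0.0751 -1.0838]
Step 6: x=[3.9952 8.7092 12.3089 14.9370] v=[2.1491 0.8666 -1.5297 0.3076]
Step 7: x=[4.5400 8.7042 11.8475 15.2180] v=[2.7241 -0.0248 -2.3070 1.4051]
Max displacement = 1.1245

Answer: 1.1245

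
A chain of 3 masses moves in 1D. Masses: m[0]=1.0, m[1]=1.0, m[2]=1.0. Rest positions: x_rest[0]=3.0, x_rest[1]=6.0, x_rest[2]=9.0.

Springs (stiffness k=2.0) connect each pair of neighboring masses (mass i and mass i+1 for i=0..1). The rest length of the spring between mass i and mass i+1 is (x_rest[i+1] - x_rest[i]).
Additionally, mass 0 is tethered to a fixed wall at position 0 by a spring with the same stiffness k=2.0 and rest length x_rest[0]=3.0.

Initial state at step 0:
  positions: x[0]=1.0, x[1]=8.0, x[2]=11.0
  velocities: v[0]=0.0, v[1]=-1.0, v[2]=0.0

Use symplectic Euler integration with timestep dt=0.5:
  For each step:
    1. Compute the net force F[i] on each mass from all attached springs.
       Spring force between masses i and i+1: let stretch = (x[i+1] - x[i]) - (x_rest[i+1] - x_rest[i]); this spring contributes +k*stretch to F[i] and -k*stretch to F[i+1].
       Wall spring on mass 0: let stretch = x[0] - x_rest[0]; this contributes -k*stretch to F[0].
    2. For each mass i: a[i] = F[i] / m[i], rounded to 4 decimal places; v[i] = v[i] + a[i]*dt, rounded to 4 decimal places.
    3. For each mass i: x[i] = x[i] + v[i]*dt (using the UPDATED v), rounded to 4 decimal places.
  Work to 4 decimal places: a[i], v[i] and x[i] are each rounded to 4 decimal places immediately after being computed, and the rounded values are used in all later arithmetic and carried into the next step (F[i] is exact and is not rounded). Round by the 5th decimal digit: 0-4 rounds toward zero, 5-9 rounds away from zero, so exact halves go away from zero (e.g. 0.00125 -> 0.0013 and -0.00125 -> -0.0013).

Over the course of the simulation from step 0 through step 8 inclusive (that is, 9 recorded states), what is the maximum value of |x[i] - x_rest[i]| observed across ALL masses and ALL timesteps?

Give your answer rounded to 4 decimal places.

Answer: 3.7031

Derivation:
Step 0: x=[1.0000 8.0000 11.0000] v=[0.0000 -1.0000 0.0000]
Step 1: x=[4.0000 5.5000 11.0000] v=[6.0000 -5.0000 0.0000]
Step 2: x=[5.7500 5.0000 9.7500] v=[3.5000 -1.0000 -2.5000]
Step 3: x=[4.2500 7.2500 7.6250] v=[-3.0000 4.5000 -4.2500]
Step 4: x=[2.1250 8.1875 6.8125] v=[-4.2500 1.8750 -1.6250]
Step 5: x=[1.9688 5.4063 8.1875] v=[-0.3125 -5.5625 2.7500]
Step 6: x=[2.5469 2.2969 9.6719] v=[1.1562 -6.2188 2.9688]
Step 7: x=[1.7266 3.0000 8.9688] v=[-1.6407 1.4062 -1.4062]
Step 8: x=[0.6797 6.0508 6.7813] v=[-2.0939 6.1016 -4.3750]
Max displacement = 3.7031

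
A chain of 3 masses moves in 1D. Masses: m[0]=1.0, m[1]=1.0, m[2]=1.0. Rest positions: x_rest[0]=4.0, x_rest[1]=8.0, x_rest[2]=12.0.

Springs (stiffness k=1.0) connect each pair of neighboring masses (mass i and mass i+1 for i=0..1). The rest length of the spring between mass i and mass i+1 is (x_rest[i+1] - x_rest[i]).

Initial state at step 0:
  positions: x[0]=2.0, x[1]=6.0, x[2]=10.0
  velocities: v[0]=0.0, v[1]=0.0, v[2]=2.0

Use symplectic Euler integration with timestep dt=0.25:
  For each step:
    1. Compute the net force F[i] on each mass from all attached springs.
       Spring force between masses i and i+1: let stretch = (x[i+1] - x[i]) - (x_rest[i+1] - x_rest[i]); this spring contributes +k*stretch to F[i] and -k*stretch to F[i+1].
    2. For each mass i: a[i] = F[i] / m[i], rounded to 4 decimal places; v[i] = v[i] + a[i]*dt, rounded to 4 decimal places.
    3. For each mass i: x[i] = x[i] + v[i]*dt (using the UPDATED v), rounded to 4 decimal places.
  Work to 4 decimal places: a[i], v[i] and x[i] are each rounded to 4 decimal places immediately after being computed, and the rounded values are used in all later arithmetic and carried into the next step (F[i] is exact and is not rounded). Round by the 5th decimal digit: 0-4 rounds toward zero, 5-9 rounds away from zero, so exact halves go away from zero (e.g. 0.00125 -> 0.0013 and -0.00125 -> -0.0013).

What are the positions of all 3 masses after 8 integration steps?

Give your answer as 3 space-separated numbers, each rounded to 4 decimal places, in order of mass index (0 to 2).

Answer: 2.3516 7.4688 12.1800

Derivation:
Step 0: x=[2.0000 6.0000 10.0000] v=[0.0000 0.0000 2.0000]
Step 1: x=[2.0000 6.0000 10.5000] v=[0.0000 0.0000 2.0000]
Step 2: x=[2.0000 6.0313 10.9688] v=[0.0000 0.1250 1.8750]
Step 3: x=[2.0020 6.1192 11.3790] v=[0.0078 0.3516 1.6406]
Step 4: x=[2.0113 6.2785 11.7104] v=[0.0371 0.6373 1.3257]
Step 5: x=[2.0373 6.5106 11.9523] v=[0.1039 0.9285 0.9677]
Step 6: x=[2.0929 6.8033 12.1041] v=[0.2222 1.1706 0.6073]
Step 7: x=[2.1929 7.1329 12.1746] v=[0.3998 1.3182 0.2821]
Step 8: x=[2.3516 7.4688 12.1800] v=[0.6348 1.3436 0.0217]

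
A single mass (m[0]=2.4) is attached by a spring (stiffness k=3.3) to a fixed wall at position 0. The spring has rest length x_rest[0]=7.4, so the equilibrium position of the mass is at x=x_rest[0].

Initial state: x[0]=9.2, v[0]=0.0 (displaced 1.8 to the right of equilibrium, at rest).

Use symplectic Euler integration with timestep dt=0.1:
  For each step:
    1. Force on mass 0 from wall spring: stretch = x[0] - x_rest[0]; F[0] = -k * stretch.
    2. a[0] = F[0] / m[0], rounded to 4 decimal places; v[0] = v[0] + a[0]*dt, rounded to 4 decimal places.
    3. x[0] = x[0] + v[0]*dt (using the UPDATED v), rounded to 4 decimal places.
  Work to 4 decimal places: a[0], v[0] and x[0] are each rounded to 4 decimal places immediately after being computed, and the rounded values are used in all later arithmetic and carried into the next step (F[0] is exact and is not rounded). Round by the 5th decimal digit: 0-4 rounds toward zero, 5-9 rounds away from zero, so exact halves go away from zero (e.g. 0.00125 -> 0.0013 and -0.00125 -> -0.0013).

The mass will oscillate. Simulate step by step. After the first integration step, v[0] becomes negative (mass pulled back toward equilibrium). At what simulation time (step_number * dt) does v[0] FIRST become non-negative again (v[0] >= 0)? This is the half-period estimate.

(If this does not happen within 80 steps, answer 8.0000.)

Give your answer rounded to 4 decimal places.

Answer: 2.7000

Derivation:
Step 0: x=[9.2000] v=[0.0000]
Step 1: x=[9.1753] v=[-0.2475]
Step 2: x=[9.1261] v=[-0.4916]
Step 3: x=[9.0532] v=[-0.7289]
Step 4: x=[8.9576] v=[-0.9562]
Step 5: x=[8.8406] v=[-1.1704]
Step 6: x=[8.7038] v=[-1.3685]
Step 7: x=[8.5490] v=[-1.5478]
Step 8: x=[8.3784] v=[-1.7058]
Step 9: x=[8.1944] v=[-1.8403]
Step 10: x=[7.9995] v=[-1.9495]
Step 11: x=[7.7963] v=[-2.0319]
Step 12: x=[7.5877] v=[-2.0864]
Step 13: x=[7.3765] v=[-2.1122]
Step 14: x=[7.1656] v=[-2.1090]
Step 15: x=[6.9579] v=[-2.0768]
Step 16: x=[6.7563] v=[-2.0160]
Step 17: x=[6.5636] v=[-1.9275]
Step 18: x=[6.3824] v=[-1.8125]
Step 19: x=[6.2151] v=[-1.6726]
Step 20: x=[6.0641] v=[-1.5097]
Step 21: x=[5.9315] v=[-1.3260]
Step 22: x=[5.8191] v=[-1.1241]
Step 23: x=[5.7284] v=[-0.9067]
Step 24: x=[5.6607] v=[-0.6769]
Step 25: x=[5.6169] v=[-0.4378]
Step 26: x=[5.5976] v=[-0.1926]
Step 27: x=[5.6031] v=[0.0552]
First v>=0 after going negative at step 27, time=2.7000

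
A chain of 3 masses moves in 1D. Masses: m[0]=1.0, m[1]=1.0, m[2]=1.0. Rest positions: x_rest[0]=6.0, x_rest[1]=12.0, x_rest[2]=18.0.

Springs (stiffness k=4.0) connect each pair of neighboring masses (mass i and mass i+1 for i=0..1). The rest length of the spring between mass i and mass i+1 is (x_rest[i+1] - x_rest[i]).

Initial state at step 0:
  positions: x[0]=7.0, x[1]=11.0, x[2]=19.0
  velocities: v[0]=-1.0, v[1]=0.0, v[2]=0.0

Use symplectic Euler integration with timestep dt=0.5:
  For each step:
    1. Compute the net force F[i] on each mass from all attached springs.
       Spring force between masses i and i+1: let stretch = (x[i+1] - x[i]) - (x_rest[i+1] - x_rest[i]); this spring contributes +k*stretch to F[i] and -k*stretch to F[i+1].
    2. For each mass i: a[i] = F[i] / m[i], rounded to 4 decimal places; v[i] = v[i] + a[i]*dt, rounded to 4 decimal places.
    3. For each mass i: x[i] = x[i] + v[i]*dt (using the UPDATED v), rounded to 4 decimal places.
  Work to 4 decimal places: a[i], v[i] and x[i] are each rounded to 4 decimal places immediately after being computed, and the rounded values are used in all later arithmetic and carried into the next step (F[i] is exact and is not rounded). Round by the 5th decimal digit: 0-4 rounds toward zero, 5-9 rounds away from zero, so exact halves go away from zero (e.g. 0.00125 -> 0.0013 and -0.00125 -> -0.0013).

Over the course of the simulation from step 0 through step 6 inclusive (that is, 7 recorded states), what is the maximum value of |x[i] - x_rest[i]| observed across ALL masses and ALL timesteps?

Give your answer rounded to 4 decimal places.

Answer: 3.0000

Derivation:
Step 0: x=[7.0000 11.0000 19.0000] v=[-1.0000 0.0000 0.0000]
Step 1: x=[4.5000 15.0000 17.0000] v=[-5.0000 8.0000 -4.0000]
Step 2: x=[6.5000 10.5000 19.0000] v=[4.0000 -9.0000 4.0000]
Step 3: x=[6.5000 10.5000 18.5000] v=[0.0000 0.0000 -1.0000]
Step 4: x=[4.5000 14.5000 16.0000] v=[-4.0000 8.0000 -5.0000]
Step 5: x=[6.5000 10.0000 18.0000] v=[4.0000 -9.0000 4.0000]
Step 6: x=[6.0000 10.0000 18.0000] v=[-1.0000 0.0000 0.0000]
Max displacement = 3.0000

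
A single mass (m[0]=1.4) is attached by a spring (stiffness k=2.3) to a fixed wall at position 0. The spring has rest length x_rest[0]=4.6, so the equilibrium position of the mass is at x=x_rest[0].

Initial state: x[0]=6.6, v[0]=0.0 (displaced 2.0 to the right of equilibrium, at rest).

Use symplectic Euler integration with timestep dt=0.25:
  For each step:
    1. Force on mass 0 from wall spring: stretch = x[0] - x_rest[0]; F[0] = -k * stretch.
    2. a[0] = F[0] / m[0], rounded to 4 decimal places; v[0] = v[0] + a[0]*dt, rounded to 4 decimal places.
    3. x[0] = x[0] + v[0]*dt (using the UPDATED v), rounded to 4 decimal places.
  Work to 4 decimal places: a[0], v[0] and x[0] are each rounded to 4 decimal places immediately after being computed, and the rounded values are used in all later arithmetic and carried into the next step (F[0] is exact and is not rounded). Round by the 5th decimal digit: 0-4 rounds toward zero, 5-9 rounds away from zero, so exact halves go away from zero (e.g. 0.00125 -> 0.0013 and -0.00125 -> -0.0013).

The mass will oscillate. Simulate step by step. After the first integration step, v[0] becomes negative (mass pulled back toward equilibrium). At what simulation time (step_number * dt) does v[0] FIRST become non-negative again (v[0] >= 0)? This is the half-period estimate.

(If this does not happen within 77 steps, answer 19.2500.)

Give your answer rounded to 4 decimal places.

Step 0: x=[6.6000] v=[0.0000]
Step 1: x=[6.3947] v=[-0.8214]
Step 2: x=[6.0051] v=[-1.5585]
Step 3: x=[5.4712] v=[-2.1356]
Step 4: x=[4.8479] v=[-2.4934]
Step 5: x=[4.1991] v=[-2.5952]
Step 6: x=[3.5915] v=[-2.4306]
Step 7: x=[3.0874] v=[-2.0164]
Step 8: x=[2.7386] v=[-1.3952]
Step 9: x=[2.5809] v=[-0.6307]
Step 10: x=[2.6306] v=[0.1986]
First v>=0 after going negative at step 10, time=2.5000

Answer: 2.5000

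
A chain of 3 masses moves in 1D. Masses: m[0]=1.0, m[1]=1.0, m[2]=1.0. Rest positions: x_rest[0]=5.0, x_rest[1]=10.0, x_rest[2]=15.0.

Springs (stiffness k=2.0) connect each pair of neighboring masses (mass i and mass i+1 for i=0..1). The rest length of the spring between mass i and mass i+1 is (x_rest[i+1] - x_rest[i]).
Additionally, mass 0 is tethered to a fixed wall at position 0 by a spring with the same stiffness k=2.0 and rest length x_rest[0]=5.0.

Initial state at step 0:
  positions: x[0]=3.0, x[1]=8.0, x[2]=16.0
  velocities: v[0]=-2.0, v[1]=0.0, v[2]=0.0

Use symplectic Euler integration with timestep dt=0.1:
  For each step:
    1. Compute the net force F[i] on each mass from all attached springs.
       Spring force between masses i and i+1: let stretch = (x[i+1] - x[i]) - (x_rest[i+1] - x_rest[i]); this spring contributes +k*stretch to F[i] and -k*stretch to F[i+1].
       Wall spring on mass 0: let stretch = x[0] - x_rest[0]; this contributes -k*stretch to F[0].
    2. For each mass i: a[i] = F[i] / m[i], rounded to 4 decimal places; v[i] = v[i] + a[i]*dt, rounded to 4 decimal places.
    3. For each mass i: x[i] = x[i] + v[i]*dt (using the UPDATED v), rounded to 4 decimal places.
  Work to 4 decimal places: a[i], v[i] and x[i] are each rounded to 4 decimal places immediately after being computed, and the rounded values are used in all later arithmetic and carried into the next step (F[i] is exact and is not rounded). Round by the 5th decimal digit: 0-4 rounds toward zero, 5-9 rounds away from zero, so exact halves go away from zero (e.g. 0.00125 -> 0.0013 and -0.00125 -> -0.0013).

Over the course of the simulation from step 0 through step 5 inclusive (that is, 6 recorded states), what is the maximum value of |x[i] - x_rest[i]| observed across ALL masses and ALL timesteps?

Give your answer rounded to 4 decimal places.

Answer: 2.3304

Derivation:
Step 0: x=[3.0000 8.0000 16.0000] v=[-2.0000 0.0000 0.0000]
Step 1: x=[2.8400 8.0600 15.9400] v=[-1.6000 0.6000 -0.6000]
Step 2: x=[2.7276 8.1732 15.8224] v=[-1.1240 1.1320 -1.1760]
Step 3: x=[2.6696 8.3305 15.6518] v=[-0.5804 1.5727 -1.7058]
Step 4: x=[2.6714 8.5210 15.4348] v=[0.0179 1.9048 -2.1701]
Step 5: x=[2.7368 8.7328 15.1795] v=[0.6535 2.1176 -2.5529]
Max displacement = 2.3304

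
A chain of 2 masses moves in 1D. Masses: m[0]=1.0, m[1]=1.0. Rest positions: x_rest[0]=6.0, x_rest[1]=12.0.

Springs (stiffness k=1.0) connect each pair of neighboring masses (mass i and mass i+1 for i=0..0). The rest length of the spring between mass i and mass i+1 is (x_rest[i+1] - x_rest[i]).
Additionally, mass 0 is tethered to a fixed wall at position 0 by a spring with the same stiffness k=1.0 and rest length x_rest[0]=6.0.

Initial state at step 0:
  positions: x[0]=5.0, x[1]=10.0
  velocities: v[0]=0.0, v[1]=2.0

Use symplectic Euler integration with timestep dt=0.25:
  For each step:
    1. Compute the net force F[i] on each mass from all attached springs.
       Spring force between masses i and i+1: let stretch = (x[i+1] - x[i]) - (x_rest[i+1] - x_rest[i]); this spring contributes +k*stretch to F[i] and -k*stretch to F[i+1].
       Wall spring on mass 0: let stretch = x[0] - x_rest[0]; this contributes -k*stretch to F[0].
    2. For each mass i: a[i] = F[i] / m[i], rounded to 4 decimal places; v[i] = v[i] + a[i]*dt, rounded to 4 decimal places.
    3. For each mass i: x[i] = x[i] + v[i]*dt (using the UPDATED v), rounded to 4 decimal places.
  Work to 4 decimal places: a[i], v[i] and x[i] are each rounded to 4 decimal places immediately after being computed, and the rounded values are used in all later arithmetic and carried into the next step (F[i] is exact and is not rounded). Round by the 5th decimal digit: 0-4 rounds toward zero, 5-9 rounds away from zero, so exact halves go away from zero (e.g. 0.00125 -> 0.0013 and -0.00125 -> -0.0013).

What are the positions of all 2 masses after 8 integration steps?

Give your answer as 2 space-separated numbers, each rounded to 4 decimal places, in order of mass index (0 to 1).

Answer: 6.9744 13.7996

Derivation:
Step 0: x=[5.0000 10.0000] v=[0.0000 2.0000]
Step 1: x=[5.0000 10.5625] v=[0.0000 2.2500]
Step 2: x=[5.0352 11.1524] v=[0.1406 2.3594]
Step 3: x=[5.1380 11.7349] v=[0.4111 2.3301]
Step 4: x=[5.3320 12.2801] v=[0.7758 2.1809]
Step 5: x=[5.6270 12.7661] v=[1.1798 1.9439]
Step 6: x=[6.0165 13.1809] v=[1.5578 1.6591]
Step 7: x=[6.4777 13.5229] v=[1.8448 1.3680]
Step 8: x=[6.9744 13.7996] v=[1.9867 1.1067]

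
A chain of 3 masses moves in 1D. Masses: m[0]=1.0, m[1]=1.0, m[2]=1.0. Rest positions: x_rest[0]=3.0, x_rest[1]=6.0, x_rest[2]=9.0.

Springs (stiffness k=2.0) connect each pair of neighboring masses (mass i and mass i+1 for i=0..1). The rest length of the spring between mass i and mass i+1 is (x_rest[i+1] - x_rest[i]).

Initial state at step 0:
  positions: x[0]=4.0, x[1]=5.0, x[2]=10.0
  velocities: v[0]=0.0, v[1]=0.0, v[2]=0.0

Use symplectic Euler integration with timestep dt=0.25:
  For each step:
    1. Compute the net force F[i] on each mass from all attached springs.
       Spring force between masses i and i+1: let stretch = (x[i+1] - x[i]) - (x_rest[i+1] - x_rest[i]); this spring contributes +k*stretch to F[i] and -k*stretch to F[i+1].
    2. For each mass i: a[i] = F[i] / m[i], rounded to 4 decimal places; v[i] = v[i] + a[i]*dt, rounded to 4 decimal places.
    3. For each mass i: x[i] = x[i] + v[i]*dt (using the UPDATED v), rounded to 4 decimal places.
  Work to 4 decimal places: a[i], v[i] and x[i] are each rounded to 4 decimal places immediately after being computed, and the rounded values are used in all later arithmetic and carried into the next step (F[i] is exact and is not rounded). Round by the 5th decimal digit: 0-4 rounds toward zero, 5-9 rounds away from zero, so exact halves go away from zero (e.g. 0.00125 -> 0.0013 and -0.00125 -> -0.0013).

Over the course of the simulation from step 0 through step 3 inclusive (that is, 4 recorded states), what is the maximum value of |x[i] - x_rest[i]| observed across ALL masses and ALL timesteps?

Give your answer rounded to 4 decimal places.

Answer: 1.1328

Derivation:
Step 0: x=[4.0000 5.0000 10.0000] v=[0.0000 0.0000 0.0000]
Step 1: x=[3.7500 5.5000 9.7500] v=[-1.0000 2.0000 -1.0000]
Step 2: x=[3.3438 6.3125 9.3438] v=[-1.6250 3.2500 -1.6250]
Step 3: x=[2.9336 7.1328 8.9336] v=[-1.6407 3.2813 -1.6407]
Max displacement = 1.1328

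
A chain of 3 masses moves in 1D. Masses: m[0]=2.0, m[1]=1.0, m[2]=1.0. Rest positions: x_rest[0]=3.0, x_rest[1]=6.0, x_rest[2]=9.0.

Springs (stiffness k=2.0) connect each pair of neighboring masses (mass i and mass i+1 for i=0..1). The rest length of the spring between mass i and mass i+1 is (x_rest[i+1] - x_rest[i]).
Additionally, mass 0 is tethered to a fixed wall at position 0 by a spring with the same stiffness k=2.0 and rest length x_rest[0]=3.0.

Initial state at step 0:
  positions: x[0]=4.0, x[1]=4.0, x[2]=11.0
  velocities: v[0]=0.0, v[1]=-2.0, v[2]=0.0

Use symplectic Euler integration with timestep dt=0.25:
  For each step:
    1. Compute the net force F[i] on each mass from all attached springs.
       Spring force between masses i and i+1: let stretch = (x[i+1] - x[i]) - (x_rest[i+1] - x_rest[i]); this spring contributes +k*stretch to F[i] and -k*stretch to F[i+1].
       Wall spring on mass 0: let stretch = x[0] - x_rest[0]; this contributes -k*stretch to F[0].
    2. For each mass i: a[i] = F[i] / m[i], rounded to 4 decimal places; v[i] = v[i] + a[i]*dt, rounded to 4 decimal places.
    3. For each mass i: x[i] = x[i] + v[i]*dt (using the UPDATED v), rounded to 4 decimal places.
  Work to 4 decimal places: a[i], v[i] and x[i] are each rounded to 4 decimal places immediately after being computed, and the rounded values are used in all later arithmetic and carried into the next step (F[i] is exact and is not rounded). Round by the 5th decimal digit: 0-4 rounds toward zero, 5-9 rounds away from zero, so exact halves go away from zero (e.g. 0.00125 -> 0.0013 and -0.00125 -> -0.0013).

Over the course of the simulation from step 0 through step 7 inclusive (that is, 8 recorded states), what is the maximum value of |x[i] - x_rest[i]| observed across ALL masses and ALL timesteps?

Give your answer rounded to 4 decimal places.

Step 0: x=[4.0000 4.0000 11.0000] v=[0.0000 -2.0000 0.0000]
Step 1: x=[3.7500 4.3750 10.5000] v=[-1.0000 1.5000 -2.0000]
Step 2: x=[3.3047 5.4375 9.6094] v=[-1.7813 4.2500 -3.5625]
Step 3: x=[2.7861 6.7549 8.5723] v=[-2.0743 5.2696 -4.1485]
Step 4: x=[2.3415 7.8034 7.6830] v=[-1.7786 4.1939 -3.5572]
Step 5: x=[2.0919 8.1541 7.1838] v=[-0.9985 1.4028 -1.9970]
Step 6: x=[2.0904 7.6257 7.1808] v=[-0.0059 -2.1135 -0.0119]
Step 7: x=[2.3042 6.3498 7.6085] v=[0.8553 -5.1036 1.7106]
Max displacement = 2.1541

Answer: 2.1541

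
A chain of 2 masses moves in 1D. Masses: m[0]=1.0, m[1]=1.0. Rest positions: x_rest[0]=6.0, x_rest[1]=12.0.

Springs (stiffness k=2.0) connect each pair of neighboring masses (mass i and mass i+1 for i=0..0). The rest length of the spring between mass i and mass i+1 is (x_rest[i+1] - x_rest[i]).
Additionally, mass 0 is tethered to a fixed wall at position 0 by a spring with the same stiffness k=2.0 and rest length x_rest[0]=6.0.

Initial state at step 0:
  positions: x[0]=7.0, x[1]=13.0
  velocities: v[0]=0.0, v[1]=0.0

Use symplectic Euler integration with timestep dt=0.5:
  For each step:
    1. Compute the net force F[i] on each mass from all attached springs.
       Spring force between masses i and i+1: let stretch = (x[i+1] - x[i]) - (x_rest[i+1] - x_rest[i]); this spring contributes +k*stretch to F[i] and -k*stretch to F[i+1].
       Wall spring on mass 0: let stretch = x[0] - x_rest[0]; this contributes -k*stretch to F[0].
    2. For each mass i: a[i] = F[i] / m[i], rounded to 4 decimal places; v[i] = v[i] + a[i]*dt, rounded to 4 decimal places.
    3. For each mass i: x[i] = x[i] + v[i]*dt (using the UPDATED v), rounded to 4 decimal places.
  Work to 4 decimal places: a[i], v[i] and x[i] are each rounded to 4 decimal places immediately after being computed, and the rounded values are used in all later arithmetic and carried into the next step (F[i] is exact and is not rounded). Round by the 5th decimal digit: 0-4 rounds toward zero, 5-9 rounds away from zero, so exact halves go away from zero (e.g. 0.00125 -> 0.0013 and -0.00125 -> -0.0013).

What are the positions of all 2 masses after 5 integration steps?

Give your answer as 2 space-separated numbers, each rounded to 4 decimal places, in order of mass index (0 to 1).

Step 0: x=[7.0000 13.0000] v=[0.0000 0.0000]
Step 1: x=[6.5000 13.0000] v=[-1.0000 0.0000]
Step 2: x=[6.0000 12.7500] v=[-1.0000 -0.5000]
Step 3: x=[5.8750 12.1250] v=[-0.2500 -1.2500]
Step 4: x=[5.9375 11.3750] v=[0.1250 -1.5000]
Step 5: x=[5.7500 10.9063] v=[-0.3750 -0.9375]

Answer: 5.7500 10.9063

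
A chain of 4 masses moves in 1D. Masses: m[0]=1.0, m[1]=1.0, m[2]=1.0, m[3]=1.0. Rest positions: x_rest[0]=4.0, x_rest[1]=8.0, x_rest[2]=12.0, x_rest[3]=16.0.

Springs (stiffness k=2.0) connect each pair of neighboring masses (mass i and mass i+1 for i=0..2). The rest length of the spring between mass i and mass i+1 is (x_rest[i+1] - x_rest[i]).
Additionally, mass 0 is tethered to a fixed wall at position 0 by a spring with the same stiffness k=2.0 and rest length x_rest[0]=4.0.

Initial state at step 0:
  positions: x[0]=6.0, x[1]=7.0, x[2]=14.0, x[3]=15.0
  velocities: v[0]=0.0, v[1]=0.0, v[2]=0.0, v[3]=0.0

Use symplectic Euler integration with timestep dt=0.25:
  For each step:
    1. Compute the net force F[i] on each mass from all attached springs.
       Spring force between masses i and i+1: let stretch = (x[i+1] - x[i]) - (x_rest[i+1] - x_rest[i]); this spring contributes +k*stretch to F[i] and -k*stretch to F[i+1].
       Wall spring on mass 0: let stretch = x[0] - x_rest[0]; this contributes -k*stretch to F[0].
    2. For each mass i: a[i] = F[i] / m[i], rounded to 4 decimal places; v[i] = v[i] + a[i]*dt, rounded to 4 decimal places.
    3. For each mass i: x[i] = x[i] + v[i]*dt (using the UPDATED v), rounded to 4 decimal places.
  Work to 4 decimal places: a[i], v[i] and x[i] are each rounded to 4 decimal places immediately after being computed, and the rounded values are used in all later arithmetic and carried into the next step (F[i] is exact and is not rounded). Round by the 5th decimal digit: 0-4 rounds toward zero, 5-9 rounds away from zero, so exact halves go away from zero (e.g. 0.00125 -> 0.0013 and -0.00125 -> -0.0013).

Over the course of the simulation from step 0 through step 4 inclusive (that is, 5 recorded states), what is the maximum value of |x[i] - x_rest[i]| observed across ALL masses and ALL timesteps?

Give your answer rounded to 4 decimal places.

Step 0: x=[6.0000 7.0000 14.0000 15.0000] v=[0.0000 0.0000 0.0000 0.0000]
Step 1: x=[5.3750 7.7500 13.2500 15.3750] v=[-2.5000 3.0000 -3.0000 1.5000]
Step 2: x=[4.3750 8.8906 12.0781 15.9844] v=[-4.0000 4.5625 -4.6875 2.4375]
Step 3: x=[3.3926 9.8652 10.9961 16.6055] v=[-3.9297 3.8985 -4.3281 2.4844]
Step 4: x=[2.7952 10.1721 10.4739 17.0254] v=[-2.3897 1.2277 -2.0889 1.6797]
Max displacement = 2.1721

Answer: 2.1721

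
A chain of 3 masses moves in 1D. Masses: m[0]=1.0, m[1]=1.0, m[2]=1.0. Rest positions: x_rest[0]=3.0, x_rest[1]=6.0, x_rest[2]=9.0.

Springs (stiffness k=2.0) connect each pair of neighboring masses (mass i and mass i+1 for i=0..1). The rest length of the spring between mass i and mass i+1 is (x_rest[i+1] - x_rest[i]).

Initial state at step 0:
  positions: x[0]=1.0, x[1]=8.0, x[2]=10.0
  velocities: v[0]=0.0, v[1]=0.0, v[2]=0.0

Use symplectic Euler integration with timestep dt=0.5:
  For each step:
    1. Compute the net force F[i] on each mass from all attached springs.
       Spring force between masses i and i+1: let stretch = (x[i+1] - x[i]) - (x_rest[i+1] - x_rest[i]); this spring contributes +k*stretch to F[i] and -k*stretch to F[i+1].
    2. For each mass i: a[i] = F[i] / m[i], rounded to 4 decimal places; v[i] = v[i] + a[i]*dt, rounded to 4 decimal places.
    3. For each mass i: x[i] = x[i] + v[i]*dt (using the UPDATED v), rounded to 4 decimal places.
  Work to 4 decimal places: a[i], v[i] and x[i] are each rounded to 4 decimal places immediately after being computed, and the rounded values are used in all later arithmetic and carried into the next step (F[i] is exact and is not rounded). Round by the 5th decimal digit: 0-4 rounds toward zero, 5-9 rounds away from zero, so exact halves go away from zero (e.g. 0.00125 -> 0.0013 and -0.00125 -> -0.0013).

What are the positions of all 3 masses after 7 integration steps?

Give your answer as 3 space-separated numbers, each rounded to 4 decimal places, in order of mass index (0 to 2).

Answer: 3.2345 4.4454 11.3204

Derivation:
Step 0: x=[1.0000 8.0000 10.0000] v=[0.0000 0.0000 0.0000]
Step 1: x=[3.0000 5.5000 10.5000] v=[4.0000 -5.0000 1.0000]
Step 2: x=[4.7500 4.2500 10.0000] v=[3.5000 -2.5000 -1.0000]
Step 3: x=[4.7500 6.1250 8.1250] v=[0.0000 3.7500 -3.7500]
Step 4: x=[3.9375 8.3125 6.7500] v=[-1.6250 4.3750 -2.7500]
Step 5: x=[3.8125 7.5313 7.6563] v=[-0.2500 -1.5625 1.8125]
Step 6: x=[4.0469 4.9532 10.0001] v=[0.4688 -5.1563 4.6875]
Step 7: x=[3.2345 4.4454 11.3204] v=[-1.6249 -1.0157 2.6406]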